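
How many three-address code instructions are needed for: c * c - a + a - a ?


Expression: c * c - a + a - a
Generating three-address code (respecting * over +/- precedence):
  Instruction 1: t1 = c * c
  Instruction 2: t2 = t1 - a
  Instruction 3: t3 = t2 + a
  Instruction 4: t4 = t3 - a
Total instructions: 4

4


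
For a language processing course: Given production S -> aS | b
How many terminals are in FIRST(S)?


Production: S -> aS | b
Examining each alternative for leading terminals:
  S -> aS : first terminal = 'a'
  S -> b : first terminal = 'b'
FIRST(S) = {a, b}
Count: 2

2


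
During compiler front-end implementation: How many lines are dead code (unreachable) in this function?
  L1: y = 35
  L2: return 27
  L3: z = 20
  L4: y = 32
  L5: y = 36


Analyzing control flow:
  L1: reachable (before return)
  L2: reachable (return statement)
  L3: DEAD (after return at L2)
  L4: DEAD (after return at L2)
  L5: DEAD (after return at L2)
Return at L2, total lines = 5
Dead lines: L3 through L5
Count: 3

3


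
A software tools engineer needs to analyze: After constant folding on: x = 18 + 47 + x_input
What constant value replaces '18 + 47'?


Identifying constant sub-expression:
  Original: x = 18 + 47 + x_input
  18 and 47 are both compile-time constants
  Evaluating: 18 + 47 = 65
  After folding: x = 65 + x_input

65


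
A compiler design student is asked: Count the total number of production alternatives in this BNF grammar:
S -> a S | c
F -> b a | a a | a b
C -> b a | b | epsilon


Counting alternatives per rule:
  S: 2 alternative(s)
  F: 3 alternative(s)
  C: 3 alternative(s)
Sum: 2 + 3 + 3 = 8

8


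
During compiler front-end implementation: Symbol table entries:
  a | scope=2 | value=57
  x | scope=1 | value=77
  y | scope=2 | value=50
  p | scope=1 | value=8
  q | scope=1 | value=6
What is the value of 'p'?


Searching symbol table for 'p':
  a | scope=2 | value=57
  x | scope=1 | value=77
  y | scope=2 | value=50
  p | scope=1 | value=8 <- MATCH
  q | scope=1 | value=6
Found 'p' at scope 1 with value 8

8


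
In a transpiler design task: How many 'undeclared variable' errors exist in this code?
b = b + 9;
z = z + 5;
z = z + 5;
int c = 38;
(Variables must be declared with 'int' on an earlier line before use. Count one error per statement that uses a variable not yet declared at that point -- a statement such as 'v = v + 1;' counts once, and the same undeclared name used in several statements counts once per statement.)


Scanning code line by line:
  Line 1: use 'b' -> ERROR (undeclared)
  Line 2: use 'z' -> ERROR (undeclared)
  Line 3: use 'z' -> ERROR (undeclared)
  Line 4: declare 'c' -> declared = ['c']
Total undeclared variable errors: 3

3


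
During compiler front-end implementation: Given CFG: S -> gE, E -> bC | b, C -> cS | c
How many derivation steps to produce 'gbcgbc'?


Grammar: S -> gE, E -> bC | b, C -> cS | c
Deriving 'gbcgbc':
Step 1: S -> gE => gE
Step 2: E -> bC => gbC
Step 3: C -> cS => gbcS
Step 4: S -> gE => gbcgE
Step 5: E -> bC => gbcgbC
Step 6: C -> c => gbcgbc
Total derivation steps: 6

6


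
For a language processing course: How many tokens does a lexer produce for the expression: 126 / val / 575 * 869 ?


Scanning '126 / val / 575 * 869'
Token 1: '126' -> integer_literal
Token 2: '/' -> operator
Token 3: 'val' -> identifier
Token 4: '/' -> operator
Token 5: '575' -> integer_literal
Token 6: '*' -> operator
Token 7: '869' -> integer_literal
Total tokens: 7

7


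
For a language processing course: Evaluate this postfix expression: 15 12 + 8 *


Processing tokens left to right:
Push 15, Push 12
Pop 15 and 12, compute 15 + 12 = 27, push 27
Push 8
Pop 27 and 8, compute 27 * 8 = 216, push 216
Stack result: 216

216


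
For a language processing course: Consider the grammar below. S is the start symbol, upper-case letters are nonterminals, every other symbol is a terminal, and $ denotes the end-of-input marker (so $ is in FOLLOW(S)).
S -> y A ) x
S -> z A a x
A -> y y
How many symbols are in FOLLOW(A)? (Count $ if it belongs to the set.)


S is the start symbol and does not occur in any rule body, so FOLLOW(S) = {$}.
Examining every occurrence of A in a rule body:
  S -> y A ) x : A is followed by terminal ')' -> add ')'
  S -> z A a x : A is followed by terminal 'a' -> add 'a'
  A -> y y : A does not occur in the body -> contributes nothing
FOLLOW(A) = {), a}
Count: 2

2


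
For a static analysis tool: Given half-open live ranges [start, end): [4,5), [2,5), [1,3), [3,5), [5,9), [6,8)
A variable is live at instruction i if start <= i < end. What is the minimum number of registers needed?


Live ranges:
  Var0: [4, 5)
  Var1: [2, 5)
  Var2: [1, 3)
  Var3: [3, 5)
  Var4: [5, 9)
  Var5: [6, 8)
Sweep-line events (position, delta, active):
  pos=1 start -> active=1
  pos=2 start -> active=2
  pos=3 end -> active=1
  pos=3 start -> active=2
  pos=4 start -> active=3
  pos=5 end -> active=2
  pos=5 end -> active=1
  pos=5 end -> active=0
  pos=5 start -> active=1
  pos=6 start -> active=2
  pos=8 end -> active=1
  pos=9 end -> active=0
Maximum simultaneous active: 3
Minimum registers needed: 3

3


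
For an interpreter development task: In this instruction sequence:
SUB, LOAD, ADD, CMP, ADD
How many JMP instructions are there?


Scanning instruction sequence for JMP:
  Position 1: SUB
  Position 2: LOAD
  Position 3: ADD
  Position 4: CMP
  Position 5: ADD
Matches at positions: []
Total JMP count: 0

0


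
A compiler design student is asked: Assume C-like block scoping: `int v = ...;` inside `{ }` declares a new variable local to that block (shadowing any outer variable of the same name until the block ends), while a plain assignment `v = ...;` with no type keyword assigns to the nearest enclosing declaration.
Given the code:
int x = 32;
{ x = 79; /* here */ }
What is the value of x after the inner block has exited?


Analyzing scoping rules:
Outer scope: declares x = 32
Inner block: 'x = 79;' has no type keyword, so it is an assignment to the outer x (no shadowing)
The assignment changed the outer variable itself, so the new value persists after the block -> 79
Result: 79

79


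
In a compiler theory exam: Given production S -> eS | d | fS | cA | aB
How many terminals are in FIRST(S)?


Production: S -> eS | d | fS | cA | aB
Examining each alternative for leading terminals:
  S -> eS : first terminal = 'e'
  S -> d : first terminal = 'd'
  S -> fS : first terminal = 'f'
  S -> cA : first terminal = 'c'
  S -> aB : first terminal = 'a'
FIRST(S) = {a, c, d, e, f}
Count: 5

5


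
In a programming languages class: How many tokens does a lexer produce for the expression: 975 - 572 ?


Scanning '975 - 572'
Token 1: '975' -> integer_literal
Token 2: '-' -> operator
Token 3: '572' -> integer_literal
Total tokens: 3

3


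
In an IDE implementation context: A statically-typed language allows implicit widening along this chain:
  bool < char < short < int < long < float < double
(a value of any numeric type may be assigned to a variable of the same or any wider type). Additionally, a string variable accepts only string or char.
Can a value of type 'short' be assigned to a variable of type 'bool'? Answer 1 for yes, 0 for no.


Target variable type: bool
Source value type: short
Numeric ranks: short=2, bool=0
Widening allowed iff rank(source) <= rank(target): 2 <= 0? No
Result: 0

0


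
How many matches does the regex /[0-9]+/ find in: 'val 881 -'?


Pattern: /[0-9]+/ (int literals)
Input: 'val 881 -'
Scanning for matches:
  Match 1: '881'
Total matches: 1

1


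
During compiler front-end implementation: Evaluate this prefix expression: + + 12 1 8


Parsing prefix expression: + + 12 1 8
Step 1: Innermost operation '+ 12 1'
  12 + 1 = 13
Step 2: Outer operation '+ [13] 8'
  13 + 8 = 21

21


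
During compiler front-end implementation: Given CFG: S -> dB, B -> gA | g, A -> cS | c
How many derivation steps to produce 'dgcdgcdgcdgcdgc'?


Grammar: S -> dB, B -> gA | g, A -> cS | c
Deriving 'dgcdgcdgcdgcdgc':
Step 1: S -> dB => dB
Step 2: B -> gA => dgA
Step 3: A -> cS => dgcS
Step 4: S -> dB => dgcdB
Step 5: B -> gA => dgcdgA
Step 6: A -> cS => dgcdgcS
Step 7: S -> dB => dgcdgcdB
Step 8: B -> gA => dgcdgcdgA
Step 9: A -> cS => dgcdgcdgcS
Step 10: S -> dB => dgcdgcdgcdB
Step 11: B -> gA => dgcdgcdgcdgA
Step 12: A -> cS => dgcdgcdgcdgcS
Step 13: S -> dB => dgcdgcdgcdgcdB
Step 14: B -> gA => dgcdgcdgcdgcdgA
Step 15: A -> c => dgcdgcdgcdgcdgc
Total derivation steps: 15

15


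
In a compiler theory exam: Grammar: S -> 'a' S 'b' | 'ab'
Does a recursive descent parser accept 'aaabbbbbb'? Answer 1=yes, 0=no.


Grammar accepts strings of the form a^n b^n (n >= 1)
Word: 'aaabbbbbb'
Counting: 3 a's and 6 b's
Check: 3 == 6? No
Mismatch: a-count != b-count
Rejected

0


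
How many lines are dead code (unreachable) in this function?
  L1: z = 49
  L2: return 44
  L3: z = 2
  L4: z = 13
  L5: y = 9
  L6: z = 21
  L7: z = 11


Analyzing control flow:
  L1: reachable (before return)
  L2: reachable (return statement)
  L3: DEAD (after return at L2)
  L4: DEAD (after return at L2)
  L5: DEAD (after return at L2)
  L6: DEAD (after return at L2)
  L7: DEAD (after return at L2)
Return at L2, total lines = 7
Dead lines: L3 through L7
Count: 5

5


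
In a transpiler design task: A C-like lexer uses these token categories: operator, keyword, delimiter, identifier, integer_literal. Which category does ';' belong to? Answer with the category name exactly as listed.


Token: ';'
Checking categories:
  identifier: no
  integer_literal: no
  operator: no
  keyword: no
  delimiter: YES
Category: delimiter

delimiter


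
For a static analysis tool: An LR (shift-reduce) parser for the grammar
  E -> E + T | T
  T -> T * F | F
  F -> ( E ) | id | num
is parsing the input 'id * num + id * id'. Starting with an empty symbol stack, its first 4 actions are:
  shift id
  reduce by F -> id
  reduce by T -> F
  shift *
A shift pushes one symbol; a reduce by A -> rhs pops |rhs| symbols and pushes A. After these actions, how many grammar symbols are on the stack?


Tracking the symbol stack through each action:
  Action 1: shift 'id' : push -> stack = [id] (size 1)
  Action 2: reduce by F -> id : pop 1, push F -> stack = [F] (size 1)
  Action 3: reduce by T -> F : pop 1, push T -> stack = [T] (size 1)
  Action 4: shift '*' : push -> stack = [T, *] (size 2)
Final stack size: 2

2


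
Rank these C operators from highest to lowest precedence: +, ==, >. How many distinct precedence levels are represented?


Looking up precedence for each operator:
  + -> precedence 5
  == -> precedence 3
  > -> precedence 4
Sorted highest to lowest: +, >, ==
Distinct precedence values: [5, 4, 3]
Number of distinct levels: 3

3


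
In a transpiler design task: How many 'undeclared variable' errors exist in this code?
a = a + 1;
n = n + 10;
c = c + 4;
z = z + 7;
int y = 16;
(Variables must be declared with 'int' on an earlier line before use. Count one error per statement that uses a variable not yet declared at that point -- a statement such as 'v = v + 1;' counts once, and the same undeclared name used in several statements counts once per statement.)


Scanning code line by line:
  Line 1: use 'a' -> ERROR (undeclared)
  Line 2: use 'n' -> ERROR (undeclared)
  Line 3: use 'c' -> ERROR (undeclared)
  Line 4: use 'z' -> ERROR (undeclared)
  Line 5: declare 'y' -> declared = ['y']
Total undeclared variable errors: 4

4


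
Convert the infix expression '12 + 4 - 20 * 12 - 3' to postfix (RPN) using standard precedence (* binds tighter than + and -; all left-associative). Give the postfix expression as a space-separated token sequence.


Applying the shunting-yard algorithm:
  Operand 12 -> output
  Push '+' onto operator stack -> op-stack: [+]
  Operand 4 -> output
  See '-' (prec 1); top '+' (prec 1) >= it -> pop '+' to output
  Push '-' onto operator stack -> op-stack: [-]
  Operand 20 -> output
  Push '*' onto operator stack -> op-stack: [-, *]
  Operand 12 -> output
  See '-' (prec 1); top '*' (prec 2) >= it -> pop '*' to output
  See '-' (prec 1); top '-' (prec 1) >= it -> pop '-' to output
  Push '-' onto operator stack -> op-stack: [-]
  Operand 3 -> output
  End of input: pop '-' to output
Postfix result: 12 4 + 20 12 * - 3 -

12 4 + 20 12 * - 3 -


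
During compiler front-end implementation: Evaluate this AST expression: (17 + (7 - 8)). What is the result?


Expression: (17 + (7 - 8))
Evaluating step by step:
  7 - 8 = -1
  17 + -1 = 16
Result: 16

16


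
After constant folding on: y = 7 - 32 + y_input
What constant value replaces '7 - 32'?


Identifying constant sub-expression:
  Original: y = 7 - 32 + y_input
  7 and 32 are both compile-time constants
  Evaluating: 7 - 32 = -25
  After folding: y = -25 + y_input

-25


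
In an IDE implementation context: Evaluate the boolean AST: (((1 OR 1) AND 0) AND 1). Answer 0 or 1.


Step 1: Evaluate inner node
  1 OR 1 = 1
Step 2: Evaluate next node
  1 AND 0 = 0
Step 3: Evaluate root node
  0 AND 1 = 0

0


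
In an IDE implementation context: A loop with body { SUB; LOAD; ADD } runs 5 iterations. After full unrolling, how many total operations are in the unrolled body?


Loop body operations: SUB, LOAD, ADD (3 ops per iteration)
Unrolling 5 iterations:
  Iteration 1: SUB, LOAD, ADD (3 ops)
  Iteration 2: SUB, LOAD, ADD (3 ops)
  Iteration 3: SUB, LOAD, ADD (3 ops)
  Iteration 4: SUB, LOAD, ADD (3 ops)
  Iteration 5: SUB, LOAD, ADD (3 ops)
Total: 5 iterations * 3 ops/iter = 15 operations

15


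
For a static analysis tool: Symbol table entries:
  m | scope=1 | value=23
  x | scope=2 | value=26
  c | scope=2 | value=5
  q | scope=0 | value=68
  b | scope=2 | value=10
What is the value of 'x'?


Searching symbol table for 'x':
  m | scope=1 | value=23
  x | scope=2 | value=26 <- MATCH
  c | scope=2 | value=5
  q | scope=0 | value=68
  b | scope=2 | value=10
Found 'x' at scope 2 with value 26

26


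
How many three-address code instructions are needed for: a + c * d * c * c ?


Expression: a + c * d * c * c
Generating three-address code (respecting * over +/- precedence):
  Instruction 1: t1 = c * d
  Instruction 2: t2 = t1 * c
  Instruction 3: t3 = t2 * c
  Instruction 4: t4 = a + t3
Total instructions: 4

4


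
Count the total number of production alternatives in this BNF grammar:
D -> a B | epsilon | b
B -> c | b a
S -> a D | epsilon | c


Counting alternatives per rule:
  D: 3 alternative(s)
  B: 2 alternative(s)
  S: 3 alternative(s)
Sum: 3 + 2 + 3 = 8

8


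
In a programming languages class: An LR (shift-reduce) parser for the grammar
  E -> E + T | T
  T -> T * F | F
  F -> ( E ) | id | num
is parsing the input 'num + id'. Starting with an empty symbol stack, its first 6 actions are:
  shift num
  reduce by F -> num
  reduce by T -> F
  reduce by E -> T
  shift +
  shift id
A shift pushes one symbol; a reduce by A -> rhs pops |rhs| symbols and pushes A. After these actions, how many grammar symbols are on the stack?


Tracking the symbol stack through each action:
  Action 1: shift 'num' : push -> stack = [num] (size 1)
  Action 2: reduce by F -> num : pop 1, push F -> stack = [F] (size 1)
  Action 3: reduce by T -> F : pop 1, push T -> stack = [T] (size 1)
  Action 4: reduce by E -> T : pop 1, push E -> stack = [E] (size 1)
  Action 5: shift '+' : push -> stack = [E, +] (size 2)
  Action 6: shift 'id' : push -> stack = [E, +, id] (size 3)
Final stack size: 3

3


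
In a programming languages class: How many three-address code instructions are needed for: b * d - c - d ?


Expression: b * d - c - d
Generating three-address code (respecting * over +/- precedence):
  Instruction 1: t1 = b * d
  Instruction 2: t2 = t1 - c
  Instruction 3: t3 = t2 - d
Total instructions: 3

3


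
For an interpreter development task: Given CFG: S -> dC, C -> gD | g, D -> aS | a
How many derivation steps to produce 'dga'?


Grammar: S -> dC, C -> gD | g, D -> aS | a
Deriving 'dga':
Step 1: S -> dC => dC
Step 2: C -> gD => dgD
Step 3: D -> a => dga
Total derivation steps: 3

3


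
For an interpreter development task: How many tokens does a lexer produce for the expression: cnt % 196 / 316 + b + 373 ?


Scanning 'cnt % 196 / 316 + b + 373'
Token 1: 'cnt' -> identifier
Token 2: '%' -> operator
Token 3: '196' -> integer_literal
Token 4: '/' -> operator
Token 5: '316' -> integer_literal
Token 6: '+' -> operator
Token 7: 'b' -> identifier
Token 8: '+' -> operator
Token 9: '373' -> integer_literal
Total tokens: 9

9


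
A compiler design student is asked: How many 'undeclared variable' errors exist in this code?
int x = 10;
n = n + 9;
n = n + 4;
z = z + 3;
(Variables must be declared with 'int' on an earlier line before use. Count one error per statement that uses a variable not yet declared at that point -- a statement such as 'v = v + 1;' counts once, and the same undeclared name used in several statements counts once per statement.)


Scanning code line by line:
  Line 1: declare 'x' -> declared = ['x']
  Line 2: use 'n' -> ERROR (undeclared)
  Line 3: use 'n' -> ERROR (undeclared)
  Line 4: use 'z' -> ERROR (undeclared)
Total undeclared variable errors: 3

3


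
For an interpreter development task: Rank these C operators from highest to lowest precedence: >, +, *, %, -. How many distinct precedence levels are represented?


Looking up precedence for each operator:
  > -> precedence 4
  + -> precedence 5
  * -> precedence 6
  % -> precedence 6
  - -> precedence 5
Sorted highest to lowest: *, %, +, -, >
Distinct precedence values: [6, 5, 4]
Number of distinct levels: 3

3


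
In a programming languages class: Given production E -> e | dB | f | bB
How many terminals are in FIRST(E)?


Production: E -> e | dB | f | bB
Examining each alternative for leading terminals:
  E -> e : first terminal = 'e'
  E -> dB : first terminal = 'd'
  E -> f : first terminal = 'f'
  E -> bB : first terminal = 'b'
FIRST(E) = {b, d, e, f}
Count: 4

4


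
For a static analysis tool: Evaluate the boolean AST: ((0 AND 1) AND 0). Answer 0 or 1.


Step 1: Evaluate inner node
  0 AND 1 = 0
Step 2: Evaluate root node
  0 AND 0 = 0

0


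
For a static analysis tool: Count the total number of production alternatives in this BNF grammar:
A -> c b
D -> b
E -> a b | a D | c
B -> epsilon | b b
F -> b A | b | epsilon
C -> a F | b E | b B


Counting alternatives per rule:
  A: 1 alternative(s)
  D: 1 alternative(s)
  E: 3 alternative(s)
  B: 2 alternative(s)
  F: 3 alternative(s)
  C: 3 alternative(s)
Sum: 1 + 1 + 3 + 2 + 3 + 3 = 13

13


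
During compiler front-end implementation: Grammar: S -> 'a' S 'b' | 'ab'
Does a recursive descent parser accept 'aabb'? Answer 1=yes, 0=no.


Grammar accepts strings of the form a^n b^n (n >= 1)
Word: 'aabb'
Counting: 2 a's and 2 b's
Check: 2 == 2? Yes
Derivation (S -> aSb applied 1 time(s), then S -> ab): S => aSb => aabb
Accepted

1


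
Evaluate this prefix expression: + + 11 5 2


Parsing prefix expression: + + 11 5 2
Step 1: Innermost operation '+ 11 5'
  11 + 5 = 16
Step 2: Outer operation '+ [16] 2'
  16 + 2 = 18

18


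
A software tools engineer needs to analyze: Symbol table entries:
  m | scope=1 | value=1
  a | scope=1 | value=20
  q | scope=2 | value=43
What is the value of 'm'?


Searching symbol table for 'm':
  m | scope=1 | value=1 <- MATCH
  a | scope=1 | value=20
  q | scope=2 | value=43
Found 'm' at scope 1 with value 1

1


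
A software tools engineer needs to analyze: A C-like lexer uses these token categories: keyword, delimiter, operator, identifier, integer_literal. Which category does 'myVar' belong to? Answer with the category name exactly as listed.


Token: 'myVar'
Checking categories:
  identifier: YES
  integer_literal: no
  operator: no
  keyword: no
  delimiter: no
Category: identifier

identifier


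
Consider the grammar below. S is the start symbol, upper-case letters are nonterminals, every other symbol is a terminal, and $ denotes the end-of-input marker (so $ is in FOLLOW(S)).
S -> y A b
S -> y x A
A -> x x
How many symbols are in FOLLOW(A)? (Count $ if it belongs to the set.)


S is the start symbol and does not occur in any rule body, so FOLLOW(S) = {$}.
Examining every occurrence of A in a rule body:
  S -> y A b : A is followed by terminal 'b' -> add 'b'
  S -> y x A : A is at the right end -> add FOLLOW(S) = {$}
  A -> x x : A does not occur in the body -> contributes nothing
FOLLOW(A) = {b, $}
Count: 2

2


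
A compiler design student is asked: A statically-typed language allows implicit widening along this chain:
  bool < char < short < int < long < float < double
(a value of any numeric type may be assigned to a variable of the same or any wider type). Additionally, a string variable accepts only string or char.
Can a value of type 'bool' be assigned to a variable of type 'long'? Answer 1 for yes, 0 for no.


Target variable type: long
Source value type: bool
Numeric ranks: bool=0, long=4
Widening allowed iff rank(source) <= rank(target): 0 <= 4? Yes
Result: 1

1


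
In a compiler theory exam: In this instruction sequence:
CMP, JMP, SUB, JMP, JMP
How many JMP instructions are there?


Scanning instruction sequence for JMP:
  Position 1: CMP
  Position 2: JMP <- MATCH
  Position 3: SUB
  Position 4: JMP <- MATCH
  Position 5: JMP <- MATCH
Matches at positions: [2, 4, 5]
Total JMP count: 3

3


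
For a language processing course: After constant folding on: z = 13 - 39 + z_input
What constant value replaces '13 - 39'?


Identifying constant sub-expression:
  Original: z = 13 - 39 + z_input
  13 and 39 are both compile-time constants
  Evaluating: 13 - 39 = -26
  After folding: z = -26 + z_input

-26


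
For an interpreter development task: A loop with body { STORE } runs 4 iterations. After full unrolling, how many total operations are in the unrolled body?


Loop body operations: STORE (1 op per iteration)
Unrolling 4 iterations:
  Iteration 1: STORE (1 ops)
  Iteration 2: STORE (1 ops)
  Iteration 3: STORE (1 ops)
  Iteration 4: STORE (1 ops)
Total: 4 iterations * 1 ops/iter = 4 operations

4


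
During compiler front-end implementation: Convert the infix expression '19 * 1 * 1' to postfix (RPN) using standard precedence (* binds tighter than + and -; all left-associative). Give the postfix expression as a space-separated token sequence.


Applying the shunting-yard algorithm:
  Operand 19 -> output
  Push '*' onto operator stack -> op-stack: [*]
  Operand 1 -> output
  See '*' (prec 2); top '*' (prec 2) >= it -> pop '*' to output
  Push '*' onto operator stack -> op-stack: [*]
  Operand 1 -> output
  End of input: pop '*' to output
Postfix result: 19 1 * 1 *

19 1 * 1 *


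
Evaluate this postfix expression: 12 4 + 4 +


Processing tokens left to right:
Push 12, Push 4
Pop 12 and 4, compute 12 + 4 = 16, push 16
Push 4
Pop 16 and 4, compute 16 + 4 = 20, push 20
Stack result: 20

20


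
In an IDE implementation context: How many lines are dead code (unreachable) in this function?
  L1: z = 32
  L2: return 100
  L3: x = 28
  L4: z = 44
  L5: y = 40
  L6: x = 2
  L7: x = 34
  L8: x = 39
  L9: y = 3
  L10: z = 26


Analyzing control flow:
  L1: reachable (before return)
  L2: reachable (return statement)
  L3: DEAD (after return at L2)
  L4: DEAD (after return at L2)
  L5: DEAD (after return at L2)
  L6: DEAD (after return at L2)
  L7: DEAD (after return at L2)
  L8: DEAD (after return at L2)
  L9: DEAD (after return at L2)
  L10: DEAD (after return at L2)
Return at L2, total lines = 10
Dead lines: L3 through L10
Count: 8

8


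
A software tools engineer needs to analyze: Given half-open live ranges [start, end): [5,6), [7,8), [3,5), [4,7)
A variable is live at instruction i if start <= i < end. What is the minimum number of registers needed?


Live ranges:
  Var0: [5, 6)
  Var1: [7, 8)
  Var2: [3, 5)
  Var3: [4, 7)
Sweep-line events (position, delta, active):
  pos=3 start -> active=1
  pos=4 start -> active=2
  pos=5 end -> active=1
  pos=5 start -> active=2
  pos=6 end -> active=1
  pos=7 end -> active=0
  pos=7 start -> active=1
  pos=8 end -> active=0
Maximum simultaneous active: 2
Minimum registers needed: 2

2


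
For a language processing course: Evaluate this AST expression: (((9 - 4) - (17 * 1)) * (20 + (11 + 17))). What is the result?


Expression: (((9 - 4) - (17 * 1)) * (20 + (11 + 17)))
Evaluating step by step:
  9 - 4 = 5
  17 * 1 = 17
  5 - 17 = -12
  11 + 17 = 28
  20 + 28 = 48
  -12 * 48 = -576
Result: -576

-576


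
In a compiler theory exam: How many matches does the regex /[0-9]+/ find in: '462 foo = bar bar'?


Pattern: /[0-9]+/ (int literals)
Input: '462 foo = bar bar'
Scanning for matches:
  Match 1: '462'
Total matches: 1

1


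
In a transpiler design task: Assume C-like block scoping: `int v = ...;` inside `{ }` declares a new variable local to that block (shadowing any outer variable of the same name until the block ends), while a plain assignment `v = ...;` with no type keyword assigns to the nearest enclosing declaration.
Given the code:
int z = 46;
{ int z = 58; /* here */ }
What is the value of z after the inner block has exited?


Analyzing scoping rules:
Outer scope: declares z = 46
Inner block: 'int z = 58;' declares a NEW z that shadows the outer one
When the block exits the inner z goes out of scope; the outer z was never modified -> 46
Result: 46

46


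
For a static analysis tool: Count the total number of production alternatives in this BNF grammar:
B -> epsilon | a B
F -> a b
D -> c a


Counting alternatives per rule:
  B: 2 alternative(s)
  F: 1 alternative(s)
  D: 1 alternative(s)
Sum: 2 + 1 + 1 = 4

4


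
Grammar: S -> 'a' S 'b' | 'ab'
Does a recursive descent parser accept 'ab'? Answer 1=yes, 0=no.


Grammar accepts strings of the form a^n b^n (n >= 1)
Word: 'ab'
Counting: 1 a's and 1 b's
Check: 1 == 1? Yes
Derivation (S -> aSb applied 0 time(s), then S -> ab): S => ab
Accepted

1


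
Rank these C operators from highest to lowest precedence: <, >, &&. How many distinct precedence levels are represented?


Looking up precedence for each operator:
  < -> precedence 4
  > -> precedence 4
  && -> precedence 2
Sorted highest to lowest: <, >, &&
Distinct precedence values: [4, 2]
Number of distinct levels: 2

2


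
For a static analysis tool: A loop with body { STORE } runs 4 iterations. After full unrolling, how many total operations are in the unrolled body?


Loop body operations: STORE (1 op per iteration)
Unrolling 4 iterations:
  Iteration 1: STORE (1 ops)
  Iteration 2: STORE (1 ops)
  Iteration 3: STORE (1 ops)
  Iteration 4: STORE (1 ops)
Total: 4 iterations * 1 ops/iter = 4 operations

4


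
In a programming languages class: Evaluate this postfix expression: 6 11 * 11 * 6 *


Processing tokens left to right:
Push 6, Push 11
Pop 6 and 11, compute 6 * 11 = 66, push 66
Push 11
Pop 66 and 11, compute 66 * 11 = 726, push 726
Push 6
Pop 726 and 6, compute 726 * 6 = 4356, push 4356
Stack result: 4356

4356


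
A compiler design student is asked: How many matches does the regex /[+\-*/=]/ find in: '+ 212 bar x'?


Pattern: /[+\-*/=]/ (operators)
Input: '+ 212 bar x'
Scanning for matches:
  Match 1: '+'
Total matches: 1

1


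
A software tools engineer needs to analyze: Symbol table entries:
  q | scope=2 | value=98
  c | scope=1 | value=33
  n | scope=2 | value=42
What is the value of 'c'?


Searching symbol table for 'c':
  q | scope=2 | value=98
  c | scope=1 | value=33 <- MATCH
  n | scope=2 | value=42
Found 'c' at scope 1 with value 33

33


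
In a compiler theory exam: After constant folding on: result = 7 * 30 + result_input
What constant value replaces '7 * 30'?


Identifying constant sub-expression:
  Original: result = 7 * 30 + result_input
  7 and 30 are both compile-time constants
  Evaluating: 7 * 30 = 210
  After folding: result = 210 + result_input

210


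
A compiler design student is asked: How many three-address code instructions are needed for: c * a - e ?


Expression: c * a - e
Generating three-address code (respecting * over +/- precedence):
  Instruction 1: t1 = c * a
  Instruction 2: t2 = t1 - e
Total instructions: 2

2


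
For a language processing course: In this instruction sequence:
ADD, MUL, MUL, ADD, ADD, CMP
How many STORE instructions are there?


Scanning instruction sequence for STORE:
  Position 1: ADD
  Position 2: MUL
  Position 3: MUL
  Position 4: ADD
  Position 5: ADD
  Position 6: CMP
Matches at positions: []
Total STORE count: 0

0


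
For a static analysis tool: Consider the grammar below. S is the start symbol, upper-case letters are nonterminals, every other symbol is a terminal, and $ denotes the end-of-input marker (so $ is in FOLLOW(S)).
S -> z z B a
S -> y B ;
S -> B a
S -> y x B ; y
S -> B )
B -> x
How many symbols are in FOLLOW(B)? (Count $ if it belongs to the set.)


S is the start symbol and does not occur in any rule body, so FOLLOW(S) = {$}.
Examining every occurrence of B in a rule body:
  S -> z z B a : B is followed by terminal 'a' -> add 'a'
  S -> y B ; : B is followed by terminal ';' -> add ';'
  S -> B a : B is followed by terminal 'a' -> add 'a' (already in the set)
  S -> y x B ; y : B is followed by terminal ';' -> add ';' (already in the set)
  S -> B ) : B is followed by terminal ')' -> add ')'
  B -> x : B does not occur in the body -> contributes nothing
FOLLOW(B) = {), ;, a}
Count: 3

3


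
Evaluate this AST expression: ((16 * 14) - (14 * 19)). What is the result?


Expression: ((16 * 14) - (14 * 19))
Evaluating step by step:
  16 * 14 = 224
  14 * 19 = 266
  224 - 266 = -42
Result: -42

-42


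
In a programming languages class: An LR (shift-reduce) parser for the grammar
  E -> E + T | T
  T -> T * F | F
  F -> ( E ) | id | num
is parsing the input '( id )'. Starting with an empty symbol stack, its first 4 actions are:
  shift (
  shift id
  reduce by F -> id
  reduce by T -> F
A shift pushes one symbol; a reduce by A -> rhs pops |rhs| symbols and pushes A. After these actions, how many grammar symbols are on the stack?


Tracking the symbol stack through each action:
  Action 1: shift '(' : push -> stack = [(] (size 1)
  Action 2: shift 'id' : push -> stack = [(, id] (size 2)
  Action 3: reduce by F -> id : pop 1, push F -> stack = [(, F] (size 2)
  Action 4: reduce by T -> F : pop 1, push T -> stack = [(, T] (size 2)
Final stack size: 2

2


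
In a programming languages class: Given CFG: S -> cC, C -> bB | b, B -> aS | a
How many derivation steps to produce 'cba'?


Grammar: S -> cC, C -> bB | b, B -> aS | a
Deriving 'cba':
Step 1: S -> cC => cC
Step 2: C -> bB => cbB
Step 3: B -> a => cba
Total derivation steps: 3

3


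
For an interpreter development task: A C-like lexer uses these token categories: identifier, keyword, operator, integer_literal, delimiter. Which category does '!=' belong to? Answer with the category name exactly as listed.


Token: '!='
Checking categories:
  identifier: no
  integer_literal: no
  operator: YES
  keyword: no
  delimiter: no
Category: operator

operator


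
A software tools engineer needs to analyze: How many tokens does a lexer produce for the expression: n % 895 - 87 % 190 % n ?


Scanning 'n % 895 - 87 % 190 % n'
Token 1: 'n' -> identifier
Token 2: '%' -> operator
Token 3: '895' -> integer_literal
Token 4: '-' -> operator
Token 5: '87' -> integer_literal
Token 6: '%' -> operator
Token 7: '190' -> integer_literal
Token 8: '%' -> operator
Token 9: 'n' -> identifier
Total tokens: 9

9


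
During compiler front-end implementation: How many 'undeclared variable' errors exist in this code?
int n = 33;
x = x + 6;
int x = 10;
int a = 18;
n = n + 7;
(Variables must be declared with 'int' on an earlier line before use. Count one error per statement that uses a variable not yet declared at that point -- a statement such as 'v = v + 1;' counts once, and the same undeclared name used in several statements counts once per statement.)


Scanning code line by line:
  Line 1: declare 'n' -> declared = ['n']
  Line 2: use 'x' -> ERROR (undeclared)
  Line 3: declare 'x' -> declared = ['n', 'x']
  Line 4: declare 'a' -> declared = ['a', 'n', 'x']
  Line 5: use 'n' -> OK (declared)
Total undeclared variable errors: 1

1


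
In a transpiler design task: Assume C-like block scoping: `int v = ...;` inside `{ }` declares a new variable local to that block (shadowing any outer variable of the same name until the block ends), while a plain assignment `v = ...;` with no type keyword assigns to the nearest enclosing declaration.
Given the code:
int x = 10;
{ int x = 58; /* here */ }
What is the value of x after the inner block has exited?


Analyzing scoping rules:
Outer scope: declares x = 10
Inner block: 'int x = 58;' declares a NEW x that shadows the outer one
When the block exits the inner x goes out of scope; the outer x was never modified -> 10
Result: 10

10


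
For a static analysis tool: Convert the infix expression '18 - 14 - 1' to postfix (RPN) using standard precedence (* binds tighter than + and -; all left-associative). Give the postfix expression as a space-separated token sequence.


Applying the shunting-yard algorithm:
  Operand 18 -> output
  Push '-' onto operator stack -> op-stack: [-]
  Operand 14 -> output
  See '-' (prec 1); top '-' (prec 1) >= it -> pop '-' to output
  Push '-' onto operator stack -> op-stack: [-]
  Operand 1 -> output
  End of input: pop '-' to output
Postfix result: 18 14 - 1 -

18 14 - 1 -


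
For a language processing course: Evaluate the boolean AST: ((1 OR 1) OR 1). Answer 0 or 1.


Step 1: Evaluate inner node
  1 OR 1 = 1
Step 2: Evaluate root node
  1 OR 1 = 1

1


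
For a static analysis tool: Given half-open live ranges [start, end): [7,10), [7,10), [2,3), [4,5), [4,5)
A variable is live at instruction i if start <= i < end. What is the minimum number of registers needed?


Live ranges:
  Var0: [7, 10)
  Var1: [7, 10)
  Var2: [2, 3)
  Var3: [4, 5)
  Var4: [4, 5)
Sweep-line events (position, delta, active):
  pos=2 start -> active=1
  pos=3 end -> active=0
  pos=4 start -> active=1
  pos=4 start -> active=2
  pos=5 end -> active=1
  pos=5 end -> active=0
  pos=7 start -> active=1
  pos=7 start -> active=2
  pos=10 end -> active=1
  pos=10 end -> active=0
Maximum simultaneous active: 2
Minimum registers needed: 2

2


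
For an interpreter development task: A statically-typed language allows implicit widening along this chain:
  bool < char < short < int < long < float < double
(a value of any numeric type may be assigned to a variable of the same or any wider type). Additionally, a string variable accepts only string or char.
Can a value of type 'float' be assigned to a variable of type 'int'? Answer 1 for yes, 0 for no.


Target variable type: int
Source value type: float
Numeric ranks: float=5, int=3
Widening allowed iff rank(source) <= rank(target): 5 <= 3? No
Result: 0

0


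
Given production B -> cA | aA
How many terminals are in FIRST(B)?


Production: B -> cA | aA
Examining each alternative for leading terminals:
  B -> cA : first terminal = 'c'
  B -> aA : first terminal = 'a'
FIRST(B) = {a, c}
Count: 2

2


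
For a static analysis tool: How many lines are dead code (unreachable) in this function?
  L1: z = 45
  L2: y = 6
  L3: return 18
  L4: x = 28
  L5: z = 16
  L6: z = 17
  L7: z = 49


Analyzing control flow:
  L1: reachable (before return)
  L2: reachable (before return)
  L3: reachable (return statement)
  L4: DEAD (after return at L3)
  L5: DEAD (after return at L3)
  L6: DEAD (after return at L3)
  L7: DEAD (after return at L3)
Return at L3, total lines = 7
Dead lines: L4 through L7
Count: 4

4


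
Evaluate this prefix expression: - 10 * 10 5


Parsing prefix expression: - 10 * 10 5
Step 1: Innermost operation '* 10 5'
  10 * 5 = 50
Step 2: Outer operation '- 10 [50]'
  10 - 50 = -40

-40


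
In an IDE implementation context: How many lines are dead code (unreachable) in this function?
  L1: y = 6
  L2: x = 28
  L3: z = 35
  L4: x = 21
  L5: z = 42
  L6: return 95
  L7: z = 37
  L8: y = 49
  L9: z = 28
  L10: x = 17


Analyzing control flow:
  L1: reachable (before return)
  L2: reachable (before return)
  L3: reachable (before return)
  L4: reachable (before return)
  L5: reachable (before return)
  L6: reachable (return statement)
  L7: DEAD (after return at L6)
  L8: DEAD (after return at L6)
  L9: DEAD (after return at L6)
  L10: DEAD (after return at L6)
Return at L6, total lines = 10
Dead lines: L7 through L10
Count: 4

4


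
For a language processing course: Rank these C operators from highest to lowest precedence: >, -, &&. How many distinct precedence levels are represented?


Looking up precedence for each operator:
  > -> precedence 4
  - -> precedence 5
  && -> precedence 2
Sorted highest to lowest: -, >, &&
Distinct precedence values: [5, 4, 2]
Number of distinct levels: 3

3


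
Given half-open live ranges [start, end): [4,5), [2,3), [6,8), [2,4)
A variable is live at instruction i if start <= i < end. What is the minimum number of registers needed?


Live ranges:
  Var0: [4, 5)
  Var1: [2, 3)
  Var2: [6, 8)
  Var3: [2, 4)
Sweep-line events (position, delta, active):
  pos=2 start -> active=1
  pos=2 start -> active=2
  pos=3 end -> active=1
  pos=4 end -> active=0
  pos=4 start -> active=1
  pos=5 end -> active=0
  pos=6 start -> active=1
  pos=8 end -> active=0
Maximum simultaneous active: 2
Minimum registers needed: 2

2


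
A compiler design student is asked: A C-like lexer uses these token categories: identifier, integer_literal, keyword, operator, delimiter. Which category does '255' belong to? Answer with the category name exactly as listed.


Token: '255'
Checking categories:
  identifier: no
  integer_literal: YES
  operator: no
  keyword: no
  delimiter: no
Category: integer_literal

integer_literal


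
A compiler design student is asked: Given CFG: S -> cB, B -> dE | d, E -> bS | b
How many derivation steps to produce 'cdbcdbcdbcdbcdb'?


Grammar: S -> cB, B -> dE | d, E -> bS | b
Deriving 'cdbcdbcdbcdbcdb':
Step 1: S -> cB => cB
Step 2: B -> dE => cdE
Step 3: E -> bS => cdbS
Step 4: S -> cB => cdbcB
Step 5: B -> dE => cdbcdE
Step 6: E -> bS => cdbcdbS
Step 7: S -> cB => cdbcdbcB
Step 8: B -> dE => cdbcdbcdE
Step 9: E -> bS => cdbcdbcdbS
Step 10: S -> cB => cdbcdbcdbcB
Step 11: B -> dE => cdbcdbcdbcdE
Step 12: E -> bS => cdbcdbcdbcdbS
Step 13: S -> cB => cdbcdbcdbcdbcB
Step 14: B -> dE => cdbcdbcdbcdbcdE
Step 15: E -> b => cdbcdbcdbcdbcdb
Total derivation steps: 15

15


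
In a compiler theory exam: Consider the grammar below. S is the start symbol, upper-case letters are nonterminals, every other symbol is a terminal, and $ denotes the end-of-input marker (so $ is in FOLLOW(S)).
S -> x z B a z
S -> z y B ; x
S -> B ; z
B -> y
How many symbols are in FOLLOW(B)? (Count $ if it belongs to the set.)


S is the start symbol and does not occur in any rule body, so FOLLOW(S) = {$}.
Examining every occurrence of B in a rule body:
  S -> x z B a z : B is followed by terminal 'a' -> add 'a'
  S -> z y B ; x : B is followed by terminal ';' -> add ';'
  S -> B ; z : B is followed by terminal ';' -> add ';' (already in the set)
  B -> y : B does not occur in the body -> contributes nothing
FOLLOW(B) = {;, a}
Count: 2

2


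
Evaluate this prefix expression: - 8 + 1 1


Parsing prefix expression: - 8 + 1 1
Step 1: Innermost operation '+ 1 1'
  1 + 1 = 2
Step 2: Outer operation '- 8 [2]'
  8 - 2 = 6

6


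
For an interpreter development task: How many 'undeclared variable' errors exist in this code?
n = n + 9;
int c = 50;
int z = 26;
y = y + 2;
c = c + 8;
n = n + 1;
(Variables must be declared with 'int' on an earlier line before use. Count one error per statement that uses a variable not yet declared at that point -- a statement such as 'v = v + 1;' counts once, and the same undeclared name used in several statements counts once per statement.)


Scanning code line by line:
  Line 1: use 'n' -> ERROR (undeclared)
  Line 2: declare 'c' -> declared = ['c']
  Line 3: declare 'z' -> declared = ['c', 'z']
  Line 4: use 'y' -> ERROR (undeclared)
  Line 5: use 'c' -> OK (declared)
  Line 6: use 'n' -> ERROR (undeclared)
Total undeclared variable errors: 3

3
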